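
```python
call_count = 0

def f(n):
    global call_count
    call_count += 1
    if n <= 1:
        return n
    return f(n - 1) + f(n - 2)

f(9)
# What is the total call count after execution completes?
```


f(9) calls f(8) and f(7); each non-base call branches into two more.
Let C(k) = total number of calls made by f(k), including the call to f(k) itself.
Base cases: C(0) = 1, C(1) = 1
Recurrence: C(k) = 1 + C(k-1) + C(k-2)
  C(2) = 1 + C(1) + C(0) = 1 + 1 + 1 = 3
  C(3) = 1 + C(2) + C(1) = 1 + 3 + 1 = 5
  C(4) = 1 + C(3) + C(2) = 1 + 5 + 3 = 9
  C(5) = 1 + C(4) + C(3) = 1 + 9 + 5 = 15
  C(6) = 1 + C(5) + C(4) = 1 + 15 + 9 = 25
  C(7) = 1 + C(6) + C(5) = 1 + 25 + 15 = 41
  C(8) = 1 + C(7) + C(6) = 1 + 41 + 25 = 67
  C(9) = 1 + C(8) + C(7) = 1 + 67 + 41 = 109
Total calls = C(9) = 109


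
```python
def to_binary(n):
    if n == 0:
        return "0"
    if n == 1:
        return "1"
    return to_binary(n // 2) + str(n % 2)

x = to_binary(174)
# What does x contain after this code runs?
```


to_binary(174)
= to_binary(87) + "0"
= to_binary(43) + "1" + "0"
= to_binary(21) + "1" + "1" + "0"
= to_binary(10) + "1" + "1" + "1" + "0"
= to_binary(5) + "0" + "1" + "1" + "1" + "0"
= to_binary(2) + "1" + "0" + "1" + "1" + "1" + "0"
= to_binary(1) + "0" + "1" + "0" + "1" + "1" + "1" + "0"
= "1" + "0" + "1" + "0" + "1" + "1" + "1" + "0"
= "10101110"


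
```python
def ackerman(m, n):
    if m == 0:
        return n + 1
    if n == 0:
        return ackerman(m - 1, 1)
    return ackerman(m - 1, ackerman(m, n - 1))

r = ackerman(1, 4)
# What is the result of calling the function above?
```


ackerman(1, 4)
= ackerman(0, ackerman(1, 3))
First compute ackerman(1, 3) = 5
= ackerman(0, 5)
= 6


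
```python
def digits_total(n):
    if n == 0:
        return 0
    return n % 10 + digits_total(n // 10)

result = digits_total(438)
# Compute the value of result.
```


digits_total(438)
= 8 + digits_total(43)
= 8 + 3 + digits_total(4)
= 8 + 3 + 4 + digits_total(0)
= 8 + 3 + 4 + 0
= 15


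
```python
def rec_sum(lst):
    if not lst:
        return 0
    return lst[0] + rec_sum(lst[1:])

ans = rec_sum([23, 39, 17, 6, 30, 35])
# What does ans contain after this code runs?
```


rec_sum([23, 39, 17, 6, 30, 35])
= 23 + rec_sum([39, 17, 6, 30, 35])
= 23 + 39 + rec_sum([17, 6, 30, 35])
= 23 + 39 + 17 + rec_sum([6, 30, 35])
= 23 + 39 + 17 + 6 + rec_sum([30, 35])
= 23 + 39 + 17 + 6 + 30 + rec_sum([35])
= 23 + 39 + 17 + 6 + 30 + 35 + rec_sum([])
= 23 + 39 + 17 + 6 + 30 + 35 + 0
= 150


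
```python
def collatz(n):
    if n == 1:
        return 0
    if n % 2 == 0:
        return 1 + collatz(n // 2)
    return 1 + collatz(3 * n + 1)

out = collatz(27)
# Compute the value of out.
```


collatz(27)
27 is odd -> 3*27+1 = 82 -> collatz(82)
82 is even -> collatz(41)
41 is odd -> 3*41+1 = 124 -> collatz(124)
124 is even -> collatz(62)
62 is even -> collatz(31)
31 is odd -> 3*31+1 = 94 -> collatz(94)
94 is even -> collatz(47)
47 is odd -> 3*47+1 = 142 -> collatz(142)
142 is even -> collatz(71)
71 is odd -> 3*71+1 = 214 -> collatz(214)
214 is even -> collatz(107)
107 is odd -> 3*107+1 = 322 -> collatz(322)
322 is even -> collatz(161)
161 is odd -> 3*161+1 = 484 -> collatz(484)
484 is even -> collatz(242)
242 is even -> collatz(121)
121 is odd -> 3*121+1 = 364 -> collatz(364)
364 is even -> collatz(182)
182 is even -> collatz(91)
91 is odd -> 3*91+1 = 274 -> collatz(274)
274 is even -> collatz(137)
137 is odd -> 3*137+1 = 412 -> collatz(412)
412 is even -> collatz(206)
206 is even -> collatz(103)
103 is odd -> 3*103+1 = 310 -> collatz(310)
310 is even -> collatz(155)
155 is odd -> 3*155+1 = 466 -> collatz(466)
466 is even -> collatz(233)
233 is odd -> 3*233+1 = 700 -> collatz(700)
700 is even -> collatz(350)
350 is even -> collatz(175)
175 is odd -> 3*175+1 = 526 -> collatz(526)
526 is even -> collatz(263)
263 is odd -> 3*263+1 = 790 -> collatz(790)
790 is even -> collatz(395)
395 is odd -> 3*395+1 = 1186 -> collatz(1186)
1186 is even -> collatz(593)
593 is odd -> 3*593+1 = 1780 -> collatz(1780)
1780 is even -> collatz(890)
890 is even -> collatz(445)
445 is odd -> 3*445+1 = 1336 -> collatz(1336)
1336 is even -> collatz(668)
668 is even -> collatz(334)
334 is even -> collatz(167)
167 is odd -> 3*167+1 = 502 -> collatz(502)
502 is even -> collatz(251)
251 is odd -> 3*251+1 = 754 -> collatz(754)
754 is even -> collatz(377)
377 is odd -> 3*377+1 = 1132 -> collatz(1132)
1132 is even -> collatz(566)
566 is even -> collatz(283)
283 is odd -> 3*283+1 = 850 -> collatz(850)
850 is even -> collatz(425)
425 is odd -> 3*425+1 = 1276 -> collatz(1276)
1276 is even -> collatz(638)
638 is even -> collatz(319)
319 is odd -> 3*319+1 = 958 -> collatz(958)
958 is even -> collatz(479)
479 is odd -> 3*479+1 = 1438 -> collatz(1438)
1438 is even -> collatz(719)
719 is odd -> 3*719+1 = 2158 -> collatz(2158)
2158 is even -> collatz(1079)
1079 is odd -> 3*1079+1 = 3238 -> collatz(3238)
3238 is even -> collatz(1619)
1619 is odd -> 3*1619+1 = 4858 -> collatz(4858)
4858 is even -> collatz(2429)
2429 is odd -> 3*2429+1 = 7288 -> collatz(7288)
7288 is even -> collatz(3644)
3644 is even -> collatz(1822)
1822 is even -> collatz(911)
911 is odd -> 3*911+1 = 2734 -> collatz(2734)
2734 is even -> collatz(1367)
1367 is odd -> 3*1367+1 = 4102 -> collatz(4102)
4102 is even -> collatz(2051)
2051 is odd -> 3*2051+1 = 6154 -> collatz(6154)
6154 is even -> collatz(3077)
3077 is odd -> 3*3077+1 = 9232 -> collatz(9232)
9232 is even -> collatz(4616)
4616 is even -> collatz(2308)
2308 is even -> collatz(1154)
1154 is even -> collatz(577)
577 is odd -> 3*577+1 = 1732 -> collatz(1732)
1732 is even -> collatz(866)
866 is even -> collatz(433)
433 is odd -> 3*433+1 = 1300 -> collatz(1300)
1300 is even -> collatz(650)
650 is even -> collatz(325)
325 is odd -> 3*325+1 = 976 -> collatz(976)
976 is even -> collatz(488)
488 is even -> collatz(244)
244 is even -> collatz(122)
122 is even -> collatz(61)
61 is odd -> 3*61+1 = 184 -> collatz(184)
184 is even -> collatz(92)
92 is even -> collatz(46)
46 is even -> collatz(23)
23 is odd -> 3*23+1 = 70 -> collatz(70)
70 is even -> collatz(35)
35 is odd -> 3*35+1 = 106 -> collatz(106)
106 is even -> collatz(53)
53 is odd -> 3*53+1 = 160 -> collatz(160)
160 is even -> collatz(80)
80 is even -> collatz(40)
40 is even -> collatz(20)
20 is even -> collatz(10)
10 is even -> collatz(5)
5 is odd -> 3*5+1 = 16 -> collatz(16)
16 is even -> collatz(8)
8 is even -> collatz(4)
4 is even -> collatz(2)
2 is even -> collatz(1)
Reached 1 after 111 steps
= 111


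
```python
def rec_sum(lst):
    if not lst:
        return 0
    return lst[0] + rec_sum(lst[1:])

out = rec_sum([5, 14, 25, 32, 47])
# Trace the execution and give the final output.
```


rec_sum([5, 14, 25, 32, 47])
= 5 + rec_sum([14, 25, 32, 47])
= 5 + 14 + rec_sum([25, 32, 47])
= 5 + 14 + 25 + rec_sum([32, 47])
= 5 + 14 + 25 + 32 + rec_sum([47])
= 5 + 14 + 25 + 32 + 47 + rec_sum([])
= 5 + 14 + 25 + 32 + 47 + 0
= 123


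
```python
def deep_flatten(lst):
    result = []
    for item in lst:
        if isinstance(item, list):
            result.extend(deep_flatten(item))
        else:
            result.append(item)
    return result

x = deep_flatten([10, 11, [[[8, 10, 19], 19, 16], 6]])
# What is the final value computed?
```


deep_flatten([10, 11, [[[8, 10, 19], 19, 16], 6]])
Processing each element:
  10 is not a list -> append 10
  11 is not a list -> append 11
  [[[8, 10, 19], 19, 16], 6] is a list -> deep_flatten recursively -> [8, 10, 19, 19, 16, 6]
= [10, 11, 8, 10, 19, 19, 16, 6]


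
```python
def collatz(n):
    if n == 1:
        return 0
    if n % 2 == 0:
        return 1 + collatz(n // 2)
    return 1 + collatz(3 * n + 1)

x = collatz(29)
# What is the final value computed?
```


collatz(29)
29 is odd -> 3*29+1 = 88 -> collatz(88)
88 is even -> collatz(44)
44 is even -> collatz(22)
22 is even -> collatz(11)
11 is odd -> 3*11+1 = 34 -> collatz(34)
34 is even -> collatz(17)
17 is odd -> 3*17+1 = 52 -> collatz(52)
52 is even -> collatz(26)
26 is even -> collatz(13)
13 is odd -> 3*13+1 = 40 -> collatz(40)
40 is even -> collatz(20)
20 is even -> collatz(10)
10 is even -> collatz(5)
5 is odd -> 3*5+1 = 16 -> collatz(16)
16 is even -> collatz(8)
8 is even -> collatz(4)
4 is even -> collatz(2)
2 is even -> collatz(1)
Reached 1 after 18 steps
= 18


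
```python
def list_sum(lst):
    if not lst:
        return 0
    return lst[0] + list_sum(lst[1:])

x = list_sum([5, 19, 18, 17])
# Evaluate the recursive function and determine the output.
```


list_sum([5, 19, 18, 17])
= 5 + list_sum([19, 18, 17])
= 5 + 19 + list_sum([18, 17])
= 5 + 19 + 18 + list_sum([17])
= 5 + 19 + 18 + 17 + list_sum([])
= 5 + 19 + 18 + 17 + 0
= 59


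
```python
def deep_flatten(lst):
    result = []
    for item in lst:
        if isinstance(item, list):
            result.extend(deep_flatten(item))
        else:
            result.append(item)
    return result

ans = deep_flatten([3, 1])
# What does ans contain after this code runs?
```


deep_flatten([3, 1])
Processing each element:
  3 is not a list -> append 3
  1 is not a list -> append 1
= [3, 1]


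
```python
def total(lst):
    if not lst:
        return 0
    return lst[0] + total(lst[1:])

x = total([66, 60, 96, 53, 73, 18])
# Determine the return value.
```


total([66, 60, 96, 53, 73, 18])
= 66 + total([60, 96, 53, 73, 18])
= 66 + 60 + total([96, 53, 73, 18])
= 66 + 60 + 96 + total([53, 73, 18])
= 66 + 60 + 96 + 53 + total([73, 18])
= 66 + 60 + 96 + 53 + 73 + total([18])
= 66 + 60 + 96 + 53 + 73 + 18 + total([])
= 66 + 60 + 96 + 53 + 73 + 18 + 0
= 366


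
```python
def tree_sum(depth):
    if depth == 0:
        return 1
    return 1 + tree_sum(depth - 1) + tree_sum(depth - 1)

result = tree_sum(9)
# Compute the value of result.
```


tree_sum(9)
= 1 + tree_sum(8) + tree_sum(8)
= 1 + 2 * tree_sum(8)
tree_sum(k) = 2^(k+1) - 1
tree_sum(0) = 1
tree_sum(1) = 3
tree_sum(2) = 7
tree_sum(3) = 15
tree_sum(4) = 31
tree_sum(9) = 2^10 - 1 = 1023


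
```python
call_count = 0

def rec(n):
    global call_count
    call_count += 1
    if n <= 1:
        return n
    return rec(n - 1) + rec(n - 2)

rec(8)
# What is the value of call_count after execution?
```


rec(8) calls rec(7) and rec(6); each non-base call branches into two more.
Let C(k) = total number of calls made by rec(k), including the call to rec(k) itself.
Base cases: C(0) = 1, C(1) = 1
Recurrence: C(k) = 1 + C(k-1) + C(k-2)
  C(2) = 1 + C(1) + C(0) = 1 + 1 + 1 = 3
  C(3) = 1 + C(2) + C(1) = 1 + 3 + 1 = 5
  C(4) = 1 + C(3) + C(2) = 1 + 5 + 3 = 9
  C(5) = 1 + C(4) + C(3) = 1 + 9 + 5 = 15
  C(6) = 1 + C(5) + C(4) = 1 + 15 + 9 = 25
  C(7) = 1 + C(6) + C(5) = 1 + 25 + 15 = 41
  C(8) = 1 + C(7) + C(6) = 1 + 41 + 25 = 67
Total calls = C(8) = 67


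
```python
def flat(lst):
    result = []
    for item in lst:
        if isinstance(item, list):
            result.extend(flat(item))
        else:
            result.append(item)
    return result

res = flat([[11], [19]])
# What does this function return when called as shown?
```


flat([[11], [19]])
Processing each element:
  [11] is a list -> flat recursively -> [11]
  [19] is a list -> flat recursively -> [19]
= [11, 19]


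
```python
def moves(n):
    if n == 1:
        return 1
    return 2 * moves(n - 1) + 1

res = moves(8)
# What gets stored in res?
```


moves(8)
= 2 * moves(7) + 1
= 2 * (2 * moves(6) + 1) + 1
= 2 * (2 * (2 * moves(5) + 1) + 1) + 1
= 2 * (2 * (2 * (2 * moves(4) + 1) + 1) + 1) + 1
= 2 * (2 * (2 * (2 * (2 * moves(3) + 1) + 1) + 1) + 1) + 1
= 2 * (2 * (2 * (2 * (2 * (2 * moves(2) + 1) + 1) + 1) + 1) + 1) + 1
= 2 * (2 * (2 * (2 * (2 * (2 * (2 * moves(1) + 1) + 1) + 1) + 1) + 1) + 1) + 1
Now compute bottom-up:
moves(1) = 1
moves(2) = 2 * 1 + 1 = 3
moves(3) = 2 * 3 + 1 = 7
moves(4) = 2 * 7 + 1 = 15
moves(5) = 2 * 15 + 1 = 31
moves(6) = 2 * 31 + 1 = 63
moves(7) = 2 * 63 + 1 = 127
moves(8) = 2 * 127 + 1 = 255
= 255


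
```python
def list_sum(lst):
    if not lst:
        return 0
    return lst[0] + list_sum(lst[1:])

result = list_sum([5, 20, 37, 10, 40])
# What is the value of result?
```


list_sum([5, 20, 37, 10, 40])
= 5 + list_sum([20, 37, 10, 40])
= 5 + 20 + list_sum([37, 10, 40])
= 5 + 20 + 37 + list_sum([10, 40])
= 5 + 20 + 37 + 10 + list_sum([40])
= 5 + 20 + 37 + 10 + 40 + list_sum([])
= 5 + 20 + 37 + 10 + 40 + 0
= 112


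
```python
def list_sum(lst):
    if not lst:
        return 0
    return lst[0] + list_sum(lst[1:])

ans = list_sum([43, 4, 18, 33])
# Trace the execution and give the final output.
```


list_sum([43, 4, 18, 33])
= 43 + list_sum([4, 18, 33])
= 43 + 4 + list_sum([18, 33])
= 43 + 4 + 18 + list_sum([33])
= 43 + 4 + 18 + 33 + list_sum([])
= 43 + 4 + 18 + 33 + 0
= 98


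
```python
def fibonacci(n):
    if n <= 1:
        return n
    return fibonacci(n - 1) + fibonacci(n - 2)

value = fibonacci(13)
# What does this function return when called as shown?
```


fibonacci(13)
= fibonacci(12) + fibonacci(11)
= (fibonacci(11) + fibonacci(10)) + fibonacci(11)
Computing bottom-up: fibonacci(0)=0, fibonacci(1)=1, fibonacci(2)=1, fibonacci(3)=2, fibonacci(4)=3, fibonacci(5)=5, fibonacci(6)=8, fibonacci(7)=13, fibonacci(8)=21, fibonacci(9)=34, fibonacci(10)=55, fibonacci(11)=89, fibonacci(12)=144, fibonacci(13)=233
= 233


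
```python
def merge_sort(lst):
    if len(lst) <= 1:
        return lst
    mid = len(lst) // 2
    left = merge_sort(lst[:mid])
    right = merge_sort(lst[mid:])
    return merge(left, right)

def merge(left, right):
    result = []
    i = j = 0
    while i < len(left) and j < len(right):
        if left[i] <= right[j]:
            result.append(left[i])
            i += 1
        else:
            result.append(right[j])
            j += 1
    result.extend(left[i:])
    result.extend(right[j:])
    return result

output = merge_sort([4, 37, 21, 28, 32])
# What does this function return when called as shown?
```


merge_sort([4, 37, 21, 28, 32])
Split into [4, 37] and [21, 28, 32]
Left sorted: [4, 37]
Right sorted: [21, 28, 32]
Merge [4, 37] and [21, 28, 32]
= [4, 21, 28, 32, 37]


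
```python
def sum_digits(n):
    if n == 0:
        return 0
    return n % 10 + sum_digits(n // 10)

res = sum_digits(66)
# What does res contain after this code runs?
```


sum_digits(66)
= 6 + sum_digits(6)
= 6 + 6 + sum_digits(0)
= 6 + 6 + 0
= 12


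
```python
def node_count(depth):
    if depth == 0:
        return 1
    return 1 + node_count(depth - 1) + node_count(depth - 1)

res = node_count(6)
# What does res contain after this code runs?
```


node_count(6)
= 1 + node_count(5) + node_count(5)
= 1 + 2 * node_count(5)
node_count(k) = 2^(k+1) - 1
node_count(0) = 1
node_count(1) = 3
node_count(2) = 7
node_count(3) = 15
node_count(4) = 31
node_count(6) = 2^7 - 1 = 127


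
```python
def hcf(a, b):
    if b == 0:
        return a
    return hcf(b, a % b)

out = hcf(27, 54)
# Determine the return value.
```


hcf(27, 54)
= hcf(54, 27 % 54) = hcf(54, 27)
= hcf(27, 54 % 27) = hcf(27, 0)
b == 0, return a = 27


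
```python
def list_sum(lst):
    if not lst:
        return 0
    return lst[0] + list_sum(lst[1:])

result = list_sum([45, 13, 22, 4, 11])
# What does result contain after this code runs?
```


list_sum([45, 13, 22, 4, 11])
= 45 + list_sum([13, 22, 4, 11])
= 45 + 13 + list_sum([22, 4, 11])
= 45 + 13 + 22 + list_sum([4, 11])
= 45 + 13 + 22 + 4 + list_sum([11])
= 45 + 13 + 22 + 4 + 11 + list_sum([])
= 45 + 13 + 22 + 4 + 11 + 0
= 95


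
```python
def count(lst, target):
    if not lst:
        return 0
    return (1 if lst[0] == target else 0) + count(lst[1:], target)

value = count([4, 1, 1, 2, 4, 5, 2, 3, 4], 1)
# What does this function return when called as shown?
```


count([4, 1, 1, 2, 4, 5, 2, 3, 4], 1)
lst[0]=4 != 1: 0 + count([1, 1, 2, 4, 5, 2, 3, 4], 1)
lst[0]=1 == 1: 1 + count([1, 2, 4, 5, 2, 3, 4], 1)
lst[0]=1 == 1: 1 + count([2, 4, 5, 2, 3, 4], 1)
lst[0]=2 != 1: 0 + count([4, 5, 2, 3, 4], 1)
lst[0]=4 != 1: 0 + count([5, 2, 3, 4], 1)
lst[0]=5 != 1: 0 + count([2, 3, 4], 1)
lst[0]=2 != 1: 0 + count([3, 4], 1)
lst[0]=3 != 1: 0 + count([4], 1)
lst[0]=4 != 1: 0 + count([], 1)
= 2


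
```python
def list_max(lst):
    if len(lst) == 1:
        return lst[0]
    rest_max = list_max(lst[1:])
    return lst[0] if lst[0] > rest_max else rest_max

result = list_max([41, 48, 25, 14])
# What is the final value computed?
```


list_max([41, 48, 25, 14])
= compare 41 with list_max([48, 25, 14])
= compare 48 with list_max([25, 14])
= compare 25 with list_max([14])
Base: list_max([14]) = 14
compare 25 with 14: max = 25
compare 48 with 25: max = 48
compare 41 with 48: max = 48
= 48


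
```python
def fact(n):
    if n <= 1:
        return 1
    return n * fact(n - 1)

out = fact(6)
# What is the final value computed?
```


fact(6)
= 6 * fact(5)
= 6 * 5 * fact(4)
= 6 * 5 * 4 * fact(3)
= 6 * 5 * 4 * 3 * fact(2)
= 6 * 5 * 4 * 3 * 2 * fact(1)
= 6 * 5 * 4 * 3 * 2 * 1
= 720


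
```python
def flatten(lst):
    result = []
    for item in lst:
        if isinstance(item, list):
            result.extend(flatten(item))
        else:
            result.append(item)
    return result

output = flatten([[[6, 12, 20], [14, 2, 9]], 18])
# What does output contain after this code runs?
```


flatten([[[6, 12, 20], [14, 2, 9]], 18])
Processing each element:
  [[6, 12, 20], [14, 2, 9]] is a list -> flatten recursively -> [6, 12, 20, 14, 2, 9]
  18 is not a list -> append 18
= [6, 12, 20, 14, 2, 9, 18]


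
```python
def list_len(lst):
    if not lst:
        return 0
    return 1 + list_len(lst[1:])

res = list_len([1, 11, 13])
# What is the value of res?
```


list_len([1, 11, 13])
= 1 + list_len([11, 13])
= 1 + 1 + list_len([13])
= 1 + 1 + 1 + list_len([])
= 1 + 1 + 1 + 0
= 3


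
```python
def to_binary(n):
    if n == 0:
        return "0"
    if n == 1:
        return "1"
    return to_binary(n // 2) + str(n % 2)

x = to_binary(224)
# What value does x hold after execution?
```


to_binary(224)
= to_binary(112) + "0"
= to_binary(56) + "0" + "0"
= to_binary(28) + "0" + "0" + "0"
= to_binary(14) + "0" + "0" + "0" + "0"
= to_binary(7) + "0" + "0" + "0" + "0" + "0"
= to_binary(3) + "1" + "0" + "0" + "0" + "0" + "0"
= to_binary(1) + "1" + "1" + "0" + "0" + "0" + "0" + "0"
= "1" + "1" + "1" + "0" + "0" + "0" + "0" + "0"
= "11100000"


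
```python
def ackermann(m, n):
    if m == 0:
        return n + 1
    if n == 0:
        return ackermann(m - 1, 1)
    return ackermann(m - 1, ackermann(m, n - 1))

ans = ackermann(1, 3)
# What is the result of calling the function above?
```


ackermann(1, 3)
= ackermann(0, ackermann(1, 2))
First compute ackermann(1, 2) = 4
= ackermann(0, 4)
= 5


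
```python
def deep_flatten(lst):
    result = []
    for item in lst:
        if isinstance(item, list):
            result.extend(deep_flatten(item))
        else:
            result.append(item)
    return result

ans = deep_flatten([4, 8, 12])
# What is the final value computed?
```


deep_flatten([4, 8, 12])
Processing each element:
  4 is not a list -> append 4
  8 is not a list -> append 8
  12 is not a list -> append 12
= [4, 8, 12]


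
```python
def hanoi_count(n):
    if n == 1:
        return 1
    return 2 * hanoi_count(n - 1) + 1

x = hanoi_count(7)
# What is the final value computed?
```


hanoi_count(7)
= 2 * hanoi_count(6) + 1
= 2 * (2 * hanoi_count(5) + 1) + 1
= 2 * (2 * (2 * hanoi_count(4) + 1) + 1) + 1
= 2 * (2 * (2 * (2 * hanoi_count(3) + 1) + 1) + 1) + 1
= 2 * (2 * (2 * (2 * (2 * hanoi_count(2) + 1) + 1) + 1) + 1) + 1
= 2 * (2 * (2 * (2 * (2 * (2 * hanoi_count(1) + 1) + 1) + 1) + 1) + 1) + 1
Now compute bottom-up:
hanoi_count(1) = 1
hanoi_count(2) = 2 * 1 + 1 = 3
hanoi_count(3) = 2 * 3 + 1 = 7
hanoi_count(4) = 2 * 7 + 1 = 15
hanoi_count(5) = 2 * 15 + 1 = 31
hanoi_count(6) = 2 * 31 + 1 = 63
hanoi_count(7) = 2 * 63 + 1 = 127
= 127


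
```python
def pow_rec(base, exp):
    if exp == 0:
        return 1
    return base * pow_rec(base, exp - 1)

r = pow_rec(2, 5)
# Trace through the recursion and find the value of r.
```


pow_rec(2, 5)
= 2 * pow_rec(2, 4)
= 2 * 2 * pow_rec(2, 3)
= 2 * 2 * 2 * pow_rec(2, 2)
= 2 * 2 * 2 * 2 * pow_rec(2, 1)
= 2 * 2 * 2 * 2 * 2 * pow_rec(2, 0)
= 2 * 2 * 2 * 2 * 2 * 1
= 32


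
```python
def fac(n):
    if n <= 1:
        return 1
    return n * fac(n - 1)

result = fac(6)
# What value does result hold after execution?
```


fac(6)
= 6 * fac(5)
= 6 * 5 * fac(4)
= 6 * 5 * 4 * fac(3)
= 6 * 5 * 4 * 3 * fac(2)
= 6 * 5 * 4 * 3 * 2 * fac(1)
= 6 * 5 * 4 * 3 * 2 * 1
= 720


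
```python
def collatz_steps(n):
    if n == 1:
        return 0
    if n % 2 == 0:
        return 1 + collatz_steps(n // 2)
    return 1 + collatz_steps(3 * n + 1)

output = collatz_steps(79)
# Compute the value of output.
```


collatz_steps(79)
79 is odd -> 3*79+1 = 238 -> collatz_steps(238)
238 is even -> collatz_steps(119)
119 is odd -> 3*119+1 = 358 -> collatz_steps(358)
358 is even -> collatz_steps(179)
179 is odd -> 3*179+1 = 538 -> collatz_steps(538)
538 is even -> collatz_steps(269)
269 is odd -> 3*269+1 = 808 -> collatz_steps(808)
808 is even -> collatz_steps(404)
404 is even -> collatz_steps(202)
202 is even -> collatz_steps(101)
101 is odd -> 3*101+1 = 304 -> collatz_steps(304)
304 is even -> collatz_steps(152)
152 is even -> collatz_steps(76)
76 is even -> collatz_steps(38)
38 is even -> collatz_steps(19)
19 is odd -> 3*19+1 = 58 -> collatz_steps(58)
58 is even -> collatz_steps(29)
29 is odd -> 3*29+1 = 88 -> collatz_steps(88)
88 is even -> collatz_steps(44)
44 is even -> collatz_steps(22)
22 is even -> collatz_steps(11)
11 is odd -> 3*11+1 = 34 -> collatz_steps(34)
34 is even -> collatz_steps(17)
17 is odd -> 3*17+1 = 52 -> collatz_steps(52)
52 is even -> collatz_steps(26)
26 is even -> collatz_steps(13)
13 is odd -> 3*13+1 = 40 -> collatz_steps(40)
40 is even -> collatz_steps(20)
20 is even -> collatz_steps(10)
10 is even -> collatz_steps(5)
5 is odd -> 3*5+1 = 16 -> collatz_steps(16)
16 is even -> collatz_steps(8)
8 is even -> collatz_steps(4)
4 is even -> collatz_steps(2)
2 is even -> collatz_steps(1)
Reached 1 after 35 steps
= 35


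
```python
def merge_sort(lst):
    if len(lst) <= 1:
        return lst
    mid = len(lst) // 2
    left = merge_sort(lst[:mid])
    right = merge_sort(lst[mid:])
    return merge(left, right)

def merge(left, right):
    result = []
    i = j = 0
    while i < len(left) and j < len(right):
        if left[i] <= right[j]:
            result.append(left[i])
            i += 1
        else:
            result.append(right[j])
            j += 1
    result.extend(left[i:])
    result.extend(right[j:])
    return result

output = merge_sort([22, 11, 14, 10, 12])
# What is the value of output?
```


merge_sort([22, 11, 14, 10, 12])
Split into [22, 11] and [14, 10, 12]
Left sorted: [11, 22]
Right sorted: [10, 12, 14]
Merge [11, 22] and [10, 12, 14]
= [10, 11, 12, 14, 22]


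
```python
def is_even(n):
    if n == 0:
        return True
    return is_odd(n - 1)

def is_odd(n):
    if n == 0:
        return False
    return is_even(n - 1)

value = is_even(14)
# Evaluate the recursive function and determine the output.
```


is_even(14)
= is_odd(13)
= is_even(12)
= is_odd(11)
= is_even(10)
= is_odd(9)
= is_even(8)
= is_odd(7)
= is_even(6)
= is_odd(5)
= is_even(4)
= is_odd(3)
= is_even(2)
= is_odd(1)
= is_even(0)
n == 0: return True
= True


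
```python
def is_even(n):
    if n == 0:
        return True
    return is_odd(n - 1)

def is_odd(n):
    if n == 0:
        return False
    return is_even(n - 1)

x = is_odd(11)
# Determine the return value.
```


is_odd(11)
= is_even(10)
= is_odd(9)
= is_even(8)
= is_odd(7)
= is_even(6)
= is_odd(5)
= is_even(4)
= is_odd(3)
= is_even(2)
= is_odd(1)
= is_even(0)
n == 0: return True
= True


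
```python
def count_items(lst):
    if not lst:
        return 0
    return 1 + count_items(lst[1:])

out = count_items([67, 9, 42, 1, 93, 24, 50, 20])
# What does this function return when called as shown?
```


count_items([67, 9, 42, 1, 93, 24, 50, 20])
= 1 + count_items([9, 42, 1, 93, 24, 50, 20])
= 1 + 1 + count_items([42, 1, 93, 24, 50, 20])
= 1 + 1 + 1 + count_items([1, 93, 24, 50, 20])
= 1 + 1 + 1 + 1 + count_items([93, 24, 50, 20])
= 1 + 1 + 1 + 1 + 1 + count_items([24, 50, 20])
= 1 + 1 + 1 + 1 + 1 + 1 + count_items([50, 20])
= 1 + 1 + 1 + 1 + 1 + 1 + 1 + count_items([20])
= 1 + 1 + 1 + 1 + 1 + 1 + 1 + 1 + count_items([])
= 1 + 1 + 1 + 1 + 1 + 1 + 1 + 1 + 0
= 8


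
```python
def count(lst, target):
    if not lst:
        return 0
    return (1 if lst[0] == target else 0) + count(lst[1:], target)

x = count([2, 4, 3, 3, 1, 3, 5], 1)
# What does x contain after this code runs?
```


count([2, 4, 3, 3, 1, 3, 5], 1)
lst[0]=2 != 1: 0 + count([4, 3, 3, 1, 3, 5], 1)
lst[0]=4 != 1: 0 + count([3, 3, 1, 3, 5], 1)
lst[0]=3 != 1: 0 + count([3, 1, 3, 5], 1)
lst[0]=3 != 1: 0 + count([1, 3, 5], 1)
lst[0]=1 == 1: 1 + count([3, 5], 1)
lst[0]=3 != 1: 0 + count([5], 1)
lst[0]=5 != 1: 0 + count([], 1)
= 1


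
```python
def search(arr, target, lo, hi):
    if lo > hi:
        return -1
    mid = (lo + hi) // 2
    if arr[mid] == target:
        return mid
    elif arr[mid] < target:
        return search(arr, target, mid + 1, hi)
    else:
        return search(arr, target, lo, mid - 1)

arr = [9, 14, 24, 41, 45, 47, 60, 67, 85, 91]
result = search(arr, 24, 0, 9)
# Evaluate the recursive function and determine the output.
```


search(arr, 24, 0, 9)
lo=0, hi=9, mid=4, arr[mid]=45
45 > 24, search left half
lo=0, hi=3, mid=1, arr[mid]=14
14 < 24, search right half
lo=2, hi=3, mid=2, arr[mid]=24
arr[2] == 24, found at index 2
= 2


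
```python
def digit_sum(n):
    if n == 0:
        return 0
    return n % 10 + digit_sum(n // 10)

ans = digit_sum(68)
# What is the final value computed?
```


digit_sum(68)
= 8 + digit_sum(6)
= 8 + 6 + digit_sum(0)
= 8 + 6 + 0
= 14


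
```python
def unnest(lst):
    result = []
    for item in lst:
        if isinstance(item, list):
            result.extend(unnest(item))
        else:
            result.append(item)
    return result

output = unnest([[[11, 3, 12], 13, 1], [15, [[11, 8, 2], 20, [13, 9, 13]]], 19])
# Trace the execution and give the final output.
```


unnest([[[11, 3, 12], 13, 1], [15, [[11, 8, 2], 20, [13, 9, 13]]], 19])
Processing each element:
  [[11, 3, 12], 13, 1] is a list -> unnest recursively -> [11, 3, 12, 13, 1]
  [15, [[11, 8, 2], 20, [13, 9, 13]]] is a list -> unnest recursively -> [15, 11, 8, 2, 20, 13, 9, 13]
  19 is not a list -> append 19
= [11, 3, 12, 13, 1, 15, 11, 8, 2, 20, 13, 9, 13, 19]


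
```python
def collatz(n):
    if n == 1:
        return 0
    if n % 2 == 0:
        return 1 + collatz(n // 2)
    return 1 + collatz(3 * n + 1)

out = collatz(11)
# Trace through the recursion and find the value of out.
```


collatz(11)
11 is odd -> 3*11+1 = 34 -> collatz(34)
34 is even -> collatz(17)
17 is odd -> 3*17+1 = 52 -> collatz(52)
52 is even -> collatz(26)
26 is even -> collatz(13)
13 is odd -> 3*13+1 = 40 -> collatz(40)
40 is even -> collatz(20)
20 is even -> collatz(10)
10 is even -> collatz(5)
5 is odd -> 3*5+1 = 16 -> collatz(16)
16 is even -> collatz(8)
8 is even -> collatz(4)
4 is even -> collatz(2)
2 is even -> collatz(1)
Reached 1 after 14 steps
= 14


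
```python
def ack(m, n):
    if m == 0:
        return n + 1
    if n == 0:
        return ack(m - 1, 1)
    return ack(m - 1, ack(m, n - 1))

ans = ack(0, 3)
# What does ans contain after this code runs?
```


ack(0, 3)
m == 0: return 3 + 1 = 4
= 4


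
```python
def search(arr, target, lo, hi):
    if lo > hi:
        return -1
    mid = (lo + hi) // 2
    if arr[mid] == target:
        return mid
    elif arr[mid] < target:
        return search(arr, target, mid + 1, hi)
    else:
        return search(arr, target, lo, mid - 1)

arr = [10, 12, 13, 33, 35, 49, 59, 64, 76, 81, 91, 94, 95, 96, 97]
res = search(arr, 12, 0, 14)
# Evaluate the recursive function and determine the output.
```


search(arr, 12, 0, 14)
lo=0, hi=14, mid=7, arr[mid]=64
64 > 12, search left half
lo=0, hi=6, mid=3, arr[mid]=33
33 > 12, search left half
lo=0, hi=2, mid=1, arr[mid]=12
arr[1] == 12, found at index 1
= 1


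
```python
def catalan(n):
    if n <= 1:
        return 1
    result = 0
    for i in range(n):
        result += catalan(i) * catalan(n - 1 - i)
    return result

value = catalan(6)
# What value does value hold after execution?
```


catalan(6)
= sum of catalan(i) * catalan(6-1-i) for i in 0..5
First compute sub-values bottom-up:
  catalan(0) = 1, catalan(1) = 1
  catalan(2) = 1*1 + 1*1 = 2
  catalan(3) = 1*2 + 1*1 + 2*1 = 5
  catalan(4) = 1*5 + 1*2 + 2*1 + 5*1 = 14
  catalan(5) = 1*14 + 1*5 + 2*2 + 5*1 + 14*1 = 42
Now catalan(6):
  catalan(0)*catalan(5) = 1*42 = 42
  catalan(1)*catalan(4) = 1*14 = 14
  catalan(2)*catalan(3) = 2*5 = 10
  catalan(3)*catalan(2) = 5*2 = 10
  catalan(4)*catalan(1) = 14*1 = 14
  catalan(5)*catalan(0) = 42*1 = 42
= 42 + 14 + 10 + 10 + 14 + 42
= 132


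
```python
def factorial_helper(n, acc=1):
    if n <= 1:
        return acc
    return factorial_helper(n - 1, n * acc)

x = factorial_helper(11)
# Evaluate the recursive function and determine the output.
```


factorial_helper(11, 1)
= factorial_helper(10, 11 * 1) = factorial_helper(10, 11)
= factorial_helper(9, 10 * 11) = factorial_helper(9, 110)
= factorial_helper(8, 9 * 110) = factorial_helper(8, 990)
= factorial_helper(7, 8 * 990) = factorial_helper(7, 7920)
= factorial_helper(6, 7 * 7920) = factorial_helper(6, 55440)
= factorial_helper(5, 6 * 55440) = factorial_helper(5, 332640)
= factorial_helper(4, 5 * 332640) = factorial_helper(4, 1663200)
= factorial_helper(3, 4 * 1663200) = factorial_helper(3, 6652800)
= factorial_helper(2, 3 * 6652800) = factorial_helper(2, 19958400)
= factorial_helper(1, 2 * 19958400) = factorial_helper(1, 39916800)
n <= 1, return acc = 39916800


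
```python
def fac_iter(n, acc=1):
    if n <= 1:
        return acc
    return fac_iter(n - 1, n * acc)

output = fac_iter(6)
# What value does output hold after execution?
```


fac_iter(6, 1)
= fac_iter(5, 6 * 1) = fac_iter(5, 6)
= fac_iter(4, 5 * 6) = fac_iter(4, 30)
= fac_iter(3, 4 * 30) = fac_iter(3, 120)
= fac_iter(2, 3 * 120) = fac_iter(2, 360)
= fac_iter(1, 2 * 360) = fac_iter(1, 720)
n <= 1, return acc = 720


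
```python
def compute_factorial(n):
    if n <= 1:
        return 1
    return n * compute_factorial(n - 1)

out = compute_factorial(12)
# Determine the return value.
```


compute_factorial(12)
= 12 * compute_factorial(11)
= 12 * 11 * compute_factorial(10)
= 12 * 11 * 10 * compute_factorial(9)
= 12 * 11 * 10 * 9 * compute_factorial(8)
= 12 * 11 * 10 * 9 * 8 * compute_factorial(7)
= 12 * 11 * 10 * 9 * 8 * 7 * compute_factorial(6)
= 12 * 11 * 10 * 9 * 8 * 7 * 6 * compute_factorial(5)
= 12 * 11 * 10 * 9 * 8 * 7 * 6 * 5 * compute_factorial(4)
= 12 * 11 * 10 * 9 * 8 * 7 * 6 * 5 * 4 * compute_factorial(3)
= 12 * 11 * 10 * 9 * 8 * 7 * 6 * 5 * 4 * 3 * compute_factorial(2)
= 12 * 11 * 10 * 9 * 8 * 7 * 6 * 5 * 4 * 3 * 2 * compute_factorial(1)
= 12 * 11 * 10 * 9 * 8 * 7 * 6 * 5 * 4 * 3 * 2 * 1
= 479001600


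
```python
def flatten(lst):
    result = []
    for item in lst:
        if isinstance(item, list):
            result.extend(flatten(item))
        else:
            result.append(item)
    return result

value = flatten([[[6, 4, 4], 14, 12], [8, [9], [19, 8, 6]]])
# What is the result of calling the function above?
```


flatten([[[6, 4, 4], 14, 12], [8, [9], [19, 8, 6]]])
Processing each element:
  [[6, 4, 4], 14, 12] is a list -> flatten recursively -> [6, 4, 4, 14, 12]
  [8, [9], [19, 8, 6]] is a list -> flatten recursively -> [8, 9, 19, 8, 6]
= [6, 4, 4, 14, 12, 8, 9, 19, 8, 6]


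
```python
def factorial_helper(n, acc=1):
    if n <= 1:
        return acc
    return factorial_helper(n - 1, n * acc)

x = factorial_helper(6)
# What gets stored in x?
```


factorial_helper(6, 1)
= factorial_helper(5, 6 * 1) = factorial_helper(5, 6)
= factorial_helper(4, 5 * 6) = factorial_helper(4, 30)
= factorial_helper(3, 4 * 30) = factorial_helper(3, 120)
= factorial_helper(2, 3 * 120) = factorial_helper(2, 360)
= factorial_helper(1, 2 * 360) = factorial_helper(1, 720)
n <= 1, return acc = 720


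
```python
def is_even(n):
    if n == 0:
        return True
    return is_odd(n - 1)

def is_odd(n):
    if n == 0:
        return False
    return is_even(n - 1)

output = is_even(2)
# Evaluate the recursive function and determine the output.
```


is_even(2)
= is_odd(1)
= is_even(0)
n == 0: return True
= True


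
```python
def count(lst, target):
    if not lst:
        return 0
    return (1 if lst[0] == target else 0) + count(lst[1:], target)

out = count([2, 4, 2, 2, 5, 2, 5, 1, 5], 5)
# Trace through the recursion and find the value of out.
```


count([2, 4, 2, 2, 5, 2, 5, 1, 5], 5)
lst[0]=2 != 5: 0 + count([4, 2, 2, 5, 2, 5, 1, 5], 5)
lst[0]=4 != 5: 0 + count([2, 2, 5, 2, 5, 1, 5], 5)
lst[0]=2 != 5: 0 + count([2, 5, 2, 5, 1, 5], 5)
lst[0]=2 != 5: 0 + count([5, 2, 5, 1, 5], 5)
lst[0]=5 == 5: 1 + count([2, 5, 1, 5], 5)
lst[0]=2 != 5: 0 + count([5, 1, 5], 5)
lst[0]=5 == 5: 1 + count([1, 5], 5)
lst[0]=1 != 5: 0 + count([5], 5)
lst[0]=5 == 5: 1 + count([], 5)
= 3


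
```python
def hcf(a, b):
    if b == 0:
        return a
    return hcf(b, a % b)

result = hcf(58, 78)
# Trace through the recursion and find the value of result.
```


hcf(58, 78)
= hcf(78, 58 % 78) = hcf(78, 58)
= hcf(58, 78 % 58) = hcf(58, 20)
= hcf(20, 58 % 20) = hcf(20, 18)
= hcf(18, 20 % 18) = hcf(18, 2)
= hcf(2, 18 % 2) = hcf(2, 0)
b == 0, return a = 2


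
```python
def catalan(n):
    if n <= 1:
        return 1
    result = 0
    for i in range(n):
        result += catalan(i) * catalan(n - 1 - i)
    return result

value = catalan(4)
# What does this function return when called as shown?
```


catalan(4)
= sum of catalan(i) * catalan(4-1-i) for i in 0..3
First compute sub-values bottom-up:
  catalan(0) = 1, catalan(1) = 1
  catalan(2) = 1*1 + 1*1 = 2
  catalan(3) = 1*2 + 1*1 + 2*1 = 5
Now catalan(4):
  catalan(0)*catalan(3) = 1*5 = 5
  catalan(1)*catalan(2) = 1*2 = 2
  catalan(2)*catalan(1) = 2*1 = 2
  catalan(3)*catalan(0) = 5*1 = 5
= 5 + 2 + 2 + 5
= 14


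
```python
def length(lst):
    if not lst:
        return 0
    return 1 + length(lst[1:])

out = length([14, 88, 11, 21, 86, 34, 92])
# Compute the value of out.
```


length([14, 88, 11, 21, 86, 34, 92])
= 1 + length([88, 11, 21, 86, 34, 92])
= 1 + 1 + length([11, 21, 86, 34, 92])
= 1 + 1 + 1 + length([21, 86, 34, 92])
= 1 + 1 + 1 + 1 + length([86, 34, 92])
= 1 + 1 + 1 + 1 + 1 + length([34, 92])
= 1 + 1 + 1 + 1 + 1 + 1 + length([92])
= 1 + 1 + 1 + 1 + 1 + 1 + 1 + length([])
= 1 + 1 + 1 + 1 + 1 + 1 + 1 + 0
= 7


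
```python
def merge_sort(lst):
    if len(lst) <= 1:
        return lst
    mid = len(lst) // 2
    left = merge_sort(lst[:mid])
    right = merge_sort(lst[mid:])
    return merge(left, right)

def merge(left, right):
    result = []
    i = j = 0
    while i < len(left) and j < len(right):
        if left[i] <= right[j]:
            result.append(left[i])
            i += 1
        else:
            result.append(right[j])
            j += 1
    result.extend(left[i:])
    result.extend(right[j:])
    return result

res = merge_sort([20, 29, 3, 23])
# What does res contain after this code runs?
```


merge_sort([20, 29, 3, 23])
Split into [20, 29] and [3, 23]
Left sorted: [20, 29]
Right sorted: [3, 23]
Merge [20, 29] and [3, 23]
= [3, 20, 23, 29]


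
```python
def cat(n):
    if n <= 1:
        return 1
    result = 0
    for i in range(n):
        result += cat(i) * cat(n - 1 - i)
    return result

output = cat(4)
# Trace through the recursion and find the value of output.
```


cat(4)
= sum of cat(i) * cat(4-1-i) for i in 0..3
First compute sub-values bottom-up:
  cat(0) = 1, cat(1) = 1
  cat(2) = 1*1 + 1*1 = 2
  cat(3) = 1*2 + 1*1 + 2*1 = 5
Now cat(4):
  cat(0)*cat(3) = 1*5 = 5
  cat(1)*cat(2) = 1*2 = 2
  cat(2)*cat(1) = 2*1 = 2
  cat(3)*cat(0) = 5*1 = 5
= 5 + 2 + 2 + 5
= 14


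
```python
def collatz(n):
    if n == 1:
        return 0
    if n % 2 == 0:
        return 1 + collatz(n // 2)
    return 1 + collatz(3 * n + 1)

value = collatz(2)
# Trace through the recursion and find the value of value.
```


collatz(2)
2 is even -> collatz(1)
Reached 1 after 1 steps
= 1


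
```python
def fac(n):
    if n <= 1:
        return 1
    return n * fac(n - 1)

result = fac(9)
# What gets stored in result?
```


fac(9)
= 9 * fac(8)
= 9 * 8 * fac(7)
= 9 * 8 * 7 * fac(6)
= 9 * 8 * 7 * 6 * fac(5)
= 9 * 8 * 7 * 6 * 5 * fac(4)
= 9 * 8 * 7 * 6 * 5 * 4 * fac(3)
= 9 * 8 * 7 * 6 * 5 * 4 * 3 * fac(2)
= 9 * 8 * 7 * 6 * 5 * 4 * 3 * 2 * fac(1)
= 9 * 8 * 7 * 6 * 5 * 4 * 3 * 2 * 1
= 362880


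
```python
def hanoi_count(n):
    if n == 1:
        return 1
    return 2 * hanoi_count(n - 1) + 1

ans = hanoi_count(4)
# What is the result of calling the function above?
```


hanoi_count(4)
= 2 * hanoi_count(3) + 1
= 2 * (2 * hanoi_count(2) + 1) + 1
= 2 * (2 * (2 * hanoi_count(1) + 1) + 1) + 1
Now compute bottom-up:
hanoi_count(1) = 1
hanoi_count(2) = 2 * 1 + 1 = 3
hanoi_count(3) = 2 * 3 + 1 = 7
hanoi_count(4) = 2 * 7 + 1 = 15
= 15


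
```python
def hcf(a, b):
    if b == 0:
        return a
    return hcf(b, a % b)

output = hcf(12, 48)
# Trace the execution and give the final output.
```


hcf(12, 48)
= hcf(48, 12 % 48) = hcf(48, 12)
= hcf(12, 48 % 12) = hcf(12, 0)
b == 0, return a = 12


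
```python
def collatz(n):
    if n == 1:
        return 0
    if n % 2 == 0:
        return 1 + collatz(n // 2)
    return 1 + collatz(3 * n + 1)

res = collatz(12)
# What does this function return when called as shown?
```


collatz(12)
12 is even -> collatz(6)
6 is even -> collatz(3)
3 is odd -> 3*3+1 = 10 -> collatz(10)
10 is even -> collatz(5)
5 is odd -> 3*5+1 = 16 -> collatz(16)
16 is even -> collatz(8)
8 is even -> collatz(4)
4 is even -> collatz(2)
2 is even -> collatz(1)
Reached 1 after 9 steps
= 9


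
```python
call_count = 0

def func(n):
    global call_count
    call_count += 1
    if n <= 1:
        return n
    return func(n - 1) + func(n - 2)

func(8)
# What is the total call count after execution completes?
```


func(8) calls func(7) and func(6); each non-base call branches into two more.
Let C(k) = total number of calls made by func(k), including the call to func(k) itself.
Base cases: C(0) = 1, C(1) = 1
Recurrence: C(k) = 1 + C(k-1) + C(k-2)
  C(2) = 1 + C(1) + C(0) = 1 + 1 + 1 = 3
  C(3) = 1 + C(2) + C(1) = 1 + 3 + 1 = 5
  C(4) = 1 + C(3) + C(2) = 1 + 5 + 3 = 9
  C(5) = 1 + C(4) + C(3) = 1 + 9 + 5 = 15
  C(6) = 1 + C(5) + C(4) = 1 + 15 + 9 = 25
  C(7) = 1 + C(6) + C(5) = 1 + 25 + 15 = 41
  C(8) = 1 + C(7) + C(6) = 1 + 41 + 25 = 67
Total calls = C(8) = 67


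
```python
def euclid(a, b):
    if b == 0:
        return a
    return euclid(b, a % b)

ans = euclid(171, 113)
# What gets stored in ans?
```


euclid(171, 113)
= euclid(113, 171 % 113) = euclid(113, 58)
= euclid(58, 113 % 58) = euclid(58, 55)
= euclid(55, 58 % 55) = euclid(55, 3)
= euclid(3, 55 % 3) = euclid(3, 1)
= euclid(1, 3 % 1) = euclid(1, 0)
b == 0, return a = 1


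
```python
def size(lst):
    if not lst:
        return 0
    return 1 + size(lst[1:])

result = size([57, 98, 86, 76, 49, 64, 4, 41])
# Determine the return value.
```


size([57, 98, 86, 76, 49, 64, 4, 41])
= 1 + size([98, 86, 76, 49, 64, 4, 41])
= 1 + 1 + size([86, 76, 49, 64, 4, 41])
= 1 + 1 + 1 + size([76, 49, 64, 4, 41])
= 1 + 1 + 1 + 1 + size([49, 64, 4, 41])
= 1 + 1 + 1 + 1 + 1 + size([64, 4, 41])
= 1 + 1 + 1 + 1 + 1 + 1 + size([4, 41])
= 1 + 1 + 1 + 1 + 1 + 1 + 1 + size([41])
= 1 + 1 + 1 + 1 + 1 + 1 + 1 + 1 + size([])
= 1 + 1 + 1 + 1 + 1 + 1 + 1 + 1 + 0
= 8


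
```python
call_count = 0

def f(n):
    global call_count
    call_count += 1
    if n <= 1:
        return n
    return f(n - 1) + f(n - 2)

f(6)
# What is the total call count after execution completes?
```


f(6) calls f(5) and f(4); each non-base call branches into two more.
Let C(k) = total number of calls made by f(k), including the call to f(k) itself.
Base cases: C(0) = 1, C(1) = 1
Recurrence: C(k) = 1 + C(k-1) + C(k-2)
  C(2) = 1 + C(1) + C(0) = 1 + 1 + 1 = 3
  C(3) = 1 + C(2) + C(1) = 1 + 3 + 1 = 5
  C(4) = 1 + C(3) + C(2) = 1 + 5 + 3 = 9
  C(5) = 1 + C(4) + C(3) = 1 + 9 + 5 = 15
  C(6) = 1 + C(5) + C(4) = 1 + 15 + 9 = 25
Total calls = C(6) = 25
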